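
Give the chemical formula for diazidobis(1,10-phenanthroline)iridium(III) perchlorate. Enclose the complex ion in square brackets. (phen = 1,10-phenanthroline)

Ligands: 2 1,10-phenanthroline (phen, neutral), 2 azido (N3, -1). Ligand charge sum = -2.
Charge balance with perchlorate (-1) requires 1 complex ion per 1 perchlorate.

[Ir(N3)2(phen)2]ClO4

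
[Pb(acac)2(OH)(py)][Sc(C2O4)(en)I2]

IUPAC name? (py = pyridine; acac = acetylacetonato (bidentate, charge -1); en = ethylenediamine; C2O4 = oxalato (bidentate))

bis(acetylacetonato)hydroxo(pyridine)lead(IV) (ethylenediamine)diiodooxalatoscandate(III)

Scandium is always +3 in its complexes; the anion's ligand charges sum to -4, so the complex anion is 1−.
A 1:1 salt means the cation carries the equal and opposite charge, 1+.
Cation: ligand charges sum to -3; for the ion to be 1+, Pb = +4.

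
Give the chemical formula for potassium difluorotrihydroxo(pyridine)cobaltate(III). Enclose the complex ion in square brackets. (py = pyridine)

K2[CoF2(OH)3(py)]

Ligands: 3 hydroxo (OH, -1), 1 pyridine (py, neutral), 2 fluoro (F, -1). Ligand charge sum = -5.
Charge balance with potassium (+1) requires 1 complex ion per 2 potassium.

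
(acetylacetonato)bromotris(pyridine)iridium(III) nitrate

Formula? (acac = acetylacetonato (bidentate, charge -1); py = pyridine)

Ligands: 1 acetylacetonato (acac, -1), 3 pyridine (py, neutral), 1 bromo (Br, -1). Ligand charge sum = -2.
With Ir in oxidation state +3, the complex ion is [Ir...]^1+.
Charge balance with nitrate (-1) requires 1 complex ion per 1 nitrate.

[Ir(acac)Br(py)3]NO3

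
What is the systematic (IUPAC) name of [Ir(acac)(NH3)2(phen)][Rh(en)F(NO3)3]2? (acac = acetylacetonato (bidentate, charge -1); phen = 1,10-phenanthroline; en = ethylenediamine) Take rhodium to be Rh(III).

Rh is given as +3; the anion's ligand charges sum to -4, so the complex anion is 1−.
With 2 anions per cation, the cation must be 2×1 = 2+.
Cation: ligand charges sum to -1; for the ion to be 2+, Ir = +3.

(acetylacetonato)diammine(1,10-phenanthroline)iridium(III) (ethylenediamine)fluorotrinitratorhodate(III)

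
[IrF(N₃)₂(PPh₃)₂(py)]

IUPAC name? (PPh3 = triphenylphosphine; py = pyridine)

diazidofluoro(pyridine)bis(triphenylphosphine)iridium(III)

There is no counter-ion, so the complex is neutral overall.
Ligand charges: 2×triphenylphosphine (neutral), 1×pyridine (neutral), 1×fluoro (-1 each), 2×azido (-1 each); total -3. So Ir + (-3) = 0, giving Ir = +3.
Ligands are named alphabetically: azido before fluoro before pyridine before triphenylphosphine.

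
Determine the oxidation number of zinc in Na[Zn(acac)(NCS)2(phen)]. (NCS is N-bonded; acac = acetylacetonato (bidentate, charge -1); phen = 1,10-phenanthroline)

1 sodium outside the brackets (+1 each) → the complex ion is 1−.
Ligand charges: 2×NCS = -2; 1×acac = -1; 1×phen neutral; sum -3.
Zn + (-3) = 1− ⇒ Zn is +2.

+2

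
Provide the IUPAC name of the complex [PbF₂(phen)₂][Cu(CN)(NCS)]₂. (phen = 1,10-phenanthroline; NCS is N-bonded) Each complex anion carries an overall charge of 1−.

difluorobis(1,10-phenanthroline)lead(IV) cyanoisothiocyanatocuprate(I)

The complex anion is given as 1−; its ligand charges sum to -2, so Cu = +1.
With 2 anions per cation, the cation must be 2×1 = 2+.
Cation: ligand charges sum to -2; for the ion to be 2+, Pb = +4.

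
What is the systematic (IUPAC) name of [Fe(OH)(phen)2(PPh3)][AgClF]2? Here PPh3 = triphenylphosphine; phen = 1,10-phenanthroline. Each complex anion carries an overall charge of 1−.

hydroxobis(1,10-phenanthroline)(triphenylphosphine)iron(III) chlorofluoroargentate(I)

Both ions are complex: the cation is named first with the plain metal name, the anion second with the -ate form; each ion's ligands are alphabetised independently.
The complex anion is given as 1−; its ligand charges sum to -2, so Ag = +1.
With 2 anions per cation, the cation must be 2×1 = 2+.
Cation: ligand charges sum to -1; for the ion to be 2+, Fe = +3.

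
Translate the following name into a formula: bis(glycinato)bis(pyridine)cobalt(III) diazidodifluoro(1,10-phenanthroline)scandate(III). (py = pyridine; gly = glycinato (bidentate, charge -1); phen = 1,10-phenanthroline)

[Co(gly)2(py)2][ScF2(N3)2(phen)]

Cation [Co…]: ligand charges -2, Co(III) ⇒ ion charge 1+.
Anion [Sc…]: ligand charges -4, Sc(III) ⇒ ion charge 1−.
One 1+ cation balances one 1− anion.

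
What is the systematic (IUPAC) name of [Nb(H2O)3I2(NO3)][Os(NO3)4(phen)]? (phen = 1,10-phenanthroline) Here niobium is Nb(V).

triaquadiiodonitratoniobium(V) tetranitrato(1,10-phenanthroline)osmate(II)

Nb is given as +5; the cation's ligand charges sum to -3, so the complex cation is 2+.
A 1:1 salt means the anion carries the equal and opposite charge, 2−.
Anion: ligand charges sum to -4; for the ion to be 2−, Os = +2.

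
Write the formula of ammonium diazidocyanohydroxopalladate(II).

(NH4)2[Pd(CN)(N3)2(OH)]

Ligands: 1 hydroxo (OH, -1), 1 cyano (CN, -1), 2 azido (N3, -1). Ligand charge sum = -4.
With Pd in oxidation state +2, the complex ion is [Pd...]^2−.
Charge balance with ammonium (+1) requires 1 complex ion per 2 ammonium.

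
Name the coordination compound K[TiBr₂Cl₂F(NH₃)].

The 1 potassium counter-ion carries a total charge of +1, so each complex ion is 1−.
Ligand charges: 2×chloro (-1 each), 2×bromo (-1 each), 1×ammine (neutral), 1×fluoro (-1 each); total -5. So Ti + (-5) = 1−, giving Ti = +4.
Ligands are named alphabetically: ammine before bromo before chloro before fluoro.
The complex ion is anionic, so titanium takes the -ate form titanate(IV).

potassium amminedibromodichlorofluorotitanate(IV)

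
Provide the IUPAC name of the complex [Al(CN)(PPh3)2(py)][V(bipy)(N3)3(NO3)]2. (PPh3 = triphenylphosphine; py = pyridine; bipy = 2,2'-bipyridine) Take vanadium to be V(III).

V is given as +3; the anion's ligand charges sum to -4, so the complex anion is 1−.
With 2 anions per cation, the cation must be 2×1 = 2+.
Cation: ligand charges sum to -1; for the ion to be 2+, Al = +3.

cyano(pyridine)bis(triphenylphosphine)aluminium(III) triazido(2,2'-bipyridine)nitratovanadate(III)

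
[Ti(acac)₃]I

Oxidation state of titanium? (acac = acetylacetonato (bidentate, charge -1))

1 iodide outside the brackets (-1 each) → the complex ion is 1+.
Ligand charges: 3×acac = -3; sum -3.
Ti + (-3) = 1+ ⇒ Ti is +4.

+4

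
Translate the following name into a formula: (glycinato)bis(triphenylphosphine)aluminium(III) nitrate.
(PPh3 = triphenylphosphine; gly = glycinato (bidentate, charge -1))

Ligands: 2 triphenylphosphine (PPh3, neutral), 1 glycinato (gly, -1). Ligand charge sum = -1.
Charge balance with nitrate (-1) requires 1 complex ion per 2 nitrate.

[Al(gly)(PPh3)2](NO3)2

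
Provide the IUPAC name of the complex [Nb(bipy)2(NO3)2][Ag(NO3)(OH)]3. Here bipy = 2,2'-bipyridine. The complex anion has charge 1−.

Both ions are complex: the cation is named first with the plain metal name, the anion second with the -ate form; each ion's ligands are alphabetised independently.
The complex anion is given as 1−; its ligand charges sum to -2, so Ag = +1.
With 3 anions per cation, the cation must be 3×1 = 3+.
Cation: ligand charges sum to -2; for the ion to be 3+, Nb = +5.

bis(2,2'-bipyridine)dinitratoniobium(V) hydroxonitratoargentate(I)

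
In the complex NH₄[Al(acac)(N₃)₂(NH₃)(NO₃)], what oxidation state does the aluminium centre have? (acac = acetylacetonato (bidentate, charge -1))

1 ammonium outside the brackets (+1 each) → the complex ion is 1−.
Ligand charges: 2×N3 = -2; 1×NO3 = -1; 1×acac = -1; 1×NH3 neutral; sum -4.
Al + (-4) = 1− ⇒ Al is +3.

+3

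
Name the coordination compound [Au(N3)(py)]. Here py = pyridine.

azido(pyridine)gold(I)

There is no counter-ion, so the complex is neutral overall.
Ligand charges: 1×pyridine (neutral), 1×azido (-1 each); total -1. So Au + (-1) = 0, giving Au = +1.
Ligands are named alphabetically: azido before pyridine.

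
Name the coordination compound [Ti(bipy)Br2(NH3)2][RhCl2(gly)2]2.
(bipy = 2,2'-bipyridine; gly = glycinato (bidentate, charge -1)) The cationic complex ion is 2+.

Both ions are complex: the cation is named first with the plain metal name, the anion second with the -ate form; each ion's ligands are alphabetised independently.
The complex cation is given as 2+; its ligand charges sum to -2, so Ti = +4.
With 2 anions per cation, each anion must be 2/2 = 1−.
Anion: ligand charges sum to -4; for the ion to be 1−, Rh = +3.

diammine(2,2'-bipyridine)dibromotitanium(IV) dichlorobis(glycinato)rhodate(III)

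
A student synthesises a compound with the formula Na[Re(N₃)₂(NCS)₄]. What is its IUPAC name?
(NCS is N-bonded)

The 1 sodium counter-ion carries a total charge of +1, so each complex ion is 1−.
Ligand charges: 2×azido (-1 each), 4×isothiocyanato (-1 each); total -6. So Re + (-6) = 1−, giving Re = +5.
Ligands are named alphabetically: azido before isothiocyanato.
The complex ion is anionic, so rhenium takes the -ate form rhenate(V).

sodium diazidotetraisothiocyanatorhenate(V)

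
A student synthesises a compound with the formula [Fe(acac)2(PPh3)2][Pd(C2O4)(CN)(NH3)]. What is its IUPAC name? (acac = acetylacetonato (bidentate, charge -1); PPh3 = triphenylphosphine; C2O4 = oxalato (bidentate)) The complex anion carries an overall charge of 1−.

Both ions are complex: the cation is named first with the plain metal name, the anion second with the -ate form; each ion's ligands are alphabetised independently.
The complex anion is given as 1−; its ligand charges sum to -3, so Pd = +2.
A 1:1 salt means the cation carries the equal and opposite charge, 1+.
Cation: ligand charges sum to -2; for the ion to be 1+, Fe = +3.

bis(acetylacetonato)bis(triphenylphosphine)iron(III) amminecyanooxalatopalladate(II)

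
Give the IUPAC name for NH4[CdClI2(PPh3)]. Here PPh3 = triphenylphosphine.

ammonium chlorodiiodo(triphenylphosphine)cadmate(II)

The 1 ammonium counter-ion carries a total charge of +1, so each complex ion is 1−.
Ligand charges: 1×chloro (-1 each), 1×triphenylphosphine (neutral), 2×iodo (-1 each); total -3. So Cd + (-3) = 1−, giving Cd = +2.
The complex ion is anionic, so cadmium takes the -ate form cadmate(II).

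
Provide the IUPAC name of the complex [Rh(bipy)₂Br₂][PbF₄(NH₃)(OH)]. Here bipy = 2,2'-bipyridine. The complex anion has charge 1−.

bis(2,2'-bipyridine)dibromorhodium(III) amminetetrafluorohydroxoplumbate(IV)

The complex anion is given as 1−; its ligand charges sum to -5, so Pb = +4.
A 1:1 salt means the cation carries the equal and opposite charge, 1+.
Cation: ligand charges sum to -2; for the ion to be 1+, Rh = +3.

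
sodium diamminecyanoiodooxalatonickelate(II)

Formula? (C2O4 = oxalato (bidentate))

Na2[Ni(C2O4)(CN)I(NH3)2]

Ligands: 1 iodo (I, -1), 1 cyano (CN, -1), 1 oxalato (C2O4, -2), 2 ammine (NH3, neutral). Ligand charge sum = -4.
Charge balance with sodium (+1) requires 1 complex ion per 2 sodium.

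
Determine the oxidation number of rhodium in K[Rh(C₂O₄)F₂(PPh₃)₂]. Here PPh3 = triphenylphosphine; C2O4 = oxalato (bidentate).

+3

1 potassium outside the brackets (+1 each) → the complex ion is 1−.
Ligand charges: 2×PPh3 neutral; 2×F = -2; 1×C2O4 = -2; sum -4.
Rh + (-4) = 1− ⇒ Rh is +3.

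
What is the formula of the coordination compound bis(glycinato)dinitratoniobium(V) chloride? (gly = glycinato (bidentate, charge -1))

[Nb(gly)2(NO3)2]Cl

Ligands: 2 glycinato (gly, -1), 2 nitrato (NO3, -1). Ligand charge sum = -4.
With Nb in oxidation state +5, the complex ion is [Nb...]^1+.
Charge balance with chloride (-1) requires 1 complex ion per 1 chloride.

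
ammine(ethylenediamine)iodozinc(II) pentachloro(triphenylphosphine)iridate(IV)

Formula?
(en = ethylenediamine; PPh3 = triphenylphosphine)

[Zn(en)I(NH3)][IrCl5(PPh3)]

Cation [Zn…]: ligand charges -1, Zn(II) ⇒ ion charge 1+.
Anion [Ir…]: ligand charges -5, Ir(IV) ⇒ ion charge 1−.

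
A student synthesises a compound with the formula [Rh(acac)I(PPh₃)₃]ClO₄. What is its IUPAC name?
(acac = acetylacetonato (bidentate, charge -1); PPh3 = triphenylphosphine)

(acetylacetonato)iodotris(triphenylphosphine)rhodium(III) perchlorate

The 1 perchlorate counter-ion carries a total charge of -1, so each complex ion is 1+.
Ligand charges: 1×acetylacetonato (-1 each), 1×iodo (-1 each), 3×triphenylphosphine (neutral); total -2. So Rh + (-2) = 1+, giving Rh = +3.
Ligands are named alphabetically: acetylacetonato before iodo before triphenylphosphine.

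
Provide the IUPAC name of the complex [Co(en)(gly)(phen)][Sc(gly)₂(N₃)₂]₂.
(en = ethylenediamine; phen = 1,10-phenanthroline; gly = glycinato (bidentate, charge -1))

Both ions are complex: the cation is named first with the plain metal name, the anion second with the -ate form; each ion's ligands are alphabetised independently.
Scandium is always +3 in its complexes; the anion's ligand charges sum to -4, so the complex anion is 1−.
With 2 anions per cation, the cation must be 2×1 = 2+.
Cation: ligand charges sum to -1; for the ion to be 2+, Co = +3.

(ethylenediamine)(glycinato)(1,10-phenanthroline)cobalt(III) diazidobis(glycinato)scandate(III)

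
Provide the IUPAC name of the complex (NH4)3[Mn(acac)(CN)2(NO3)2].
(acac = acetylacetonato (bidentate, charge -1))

The 3 ammonium counter-ions carry a total charge of +3, so each complex ion is 3−.
Ligand charges: 2×cyano (-1 each), 1×acetylacetonato (-1 each), 2×nitrato (-1 each); total -5. So Mn + (-5) = 3−, giving Mn = +2.
Ligands are named alphabetically: acetylacetonato before cyano before nitrato.
The complex ion is anionic, so manganese takes the -ate form manganate(II).

ammonium (acetylacetonato)dicyanodinitratomanganate(II)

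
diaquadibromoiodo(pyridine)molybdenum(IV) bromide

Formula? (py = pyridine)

Ligands: 1 pyridine (py, neutral), 2 aqua (H2O, neutral), 1 iodo (I, -1), 2 bromo (Br, -1). Ligand charge sum = -3.
Charge balance with bromide (-1) requires 1 complex ion per 1 bromide.

[MoBr2(H2O)2I(py)]Br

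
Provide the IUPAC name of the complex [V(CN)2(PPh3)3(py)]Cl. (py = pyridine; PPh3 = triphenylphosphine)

dicyano(pyridine)tris(triphenylphosphine)vanadium(III) chloride

The 1 chloride counter-ion carries a total charge of -1, so each complex ion is 1+.
Ligand charges: 2×cyano (-1 each), 1×pyridine (neutral), 3×triphenylphosphine (neutral); total -2. So V + (-2) = 1+, giving V = +3.
Ligands are named alphabetically: cyano before pyridine before triphenylphosphine.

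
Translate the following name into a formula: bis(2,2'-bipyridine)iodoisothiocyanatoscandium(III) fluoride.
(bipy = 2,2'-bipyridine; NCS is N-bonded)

Ligands: 2 2,2'-bipyridine (bipy, neutral), 1 isothiocyanato (NCS, -1), 1 iodo (I, -1). Ligand charge sum = -2.
With Sc in oxidation state +3, the complex ion is [Sc...]^1+.
Charge balance with fluoride (-1) requires 1 complex ion per 1 fluoride.

[Sc(bipy)2I(NCS)]F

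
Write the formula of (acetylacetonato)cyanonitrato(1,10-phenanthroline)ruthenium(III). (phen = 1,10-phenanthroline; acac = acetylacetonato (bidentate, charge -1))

[Ru(acac)(CN)(NO3)(phen)]

Ligands: 1 1,10-phenanthroline (phen, neutral), 1 nitrato (NO3, -1), 1 acetylacetonato (acac, -1), 1 cyano (CN, -1). Ligand charge sum = -3.
With Ru in oxidation state +3, the complex ion is [Ru...].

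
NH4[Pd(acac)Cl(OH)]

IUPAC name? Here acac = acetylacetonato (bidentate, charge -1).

The 1 ammonium counter-ion carries a total charge of +1, so each complex ion is 1−.
Ligand charges: 1×acetylacetonato (-1 each), 1×chloro (-1 each), 1×hydroxo (-1 each); total -3. So Pd + (-3) = 1−, giving Pd = +2.
Ligands are named alphabetically: acetylacetonato before chloro before hydroxo.
The complex ion is anionic, so palladium takes the -ate form palladate(II).

ammonium (acetylacetonato)chlorohydroxopalladate(II)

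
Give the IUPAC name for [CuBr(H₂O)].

aquabromocopper(I)

There is no counter-ion, so the complex is neutral overall.
Ligand charges: 1×bromo (-1 each), 1×aqua (neutral); total -1. So Cu + (-1) = 0, giving Cu = +1.
Ligands are named alphabetically: aqua before bromo.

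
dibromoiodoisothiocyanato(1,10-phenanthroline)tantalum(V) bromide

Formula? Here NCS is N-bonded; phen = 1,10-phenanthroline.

[TaBr2I(NCS)(phen)]Br

Ligands: 1 iodo (I, -1), 2 bromo (Br, -1), 1 isothiocyanato (NCS, -1), 1 1,10-phenanthroline (phen, neutral). Ligand charge sum = -4.
With Ta in oxidation state +5, the complex ion is [Ta...]^1+.
Charge balance with bromide (-1) requires 1 complex ion per 1 bromide.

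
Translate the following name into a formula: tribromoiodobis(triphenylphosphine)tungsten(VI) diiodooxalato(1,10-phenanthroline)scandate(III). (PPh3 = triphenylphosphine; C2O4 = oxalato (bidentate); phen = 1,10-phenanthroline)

[WBr3I(PPh3)2][Sc(C2O4)I2(phen)]2

Cation [W…]: ligand charges -4, W(VI) ⇒ ion charge 2+.
Anion [Sc…]: ligand charges -4, Sc(III) ⇒ ion charge 1−.
One 2+ cation requires 2 of the 1− anion.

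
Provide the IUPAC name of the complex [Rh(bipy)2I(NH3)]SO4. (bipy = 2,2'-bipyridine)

amminebis(2,2'-bipyridine)iodorhodium(III) sulfate

The 1 sulfate counter-ion carries a total charge of -2, so each complex ion is 2+.
Ligand charges: 1×iodo (-1 each), 1×ammine (neutral), 2×2,2'-bipyridine (neutral); total -1. So Rh + (-1) = 2+, giving Rh = +3.
Ligands are named alphabetically: ammine before bipyridine before iodo.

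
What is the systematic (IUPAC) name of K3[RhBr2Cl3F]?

The 3 potassium counter-ions carry a total charge of +3, so each complex ion is 3−.
Ligand charges: 2×bromo (-1 each), 3×chloro (-1 each), 1×fluoro (-1 each); total -6. So Rh + (-6) = 3−, giving Rh = +3.
Ligands are named alphabetically: bromo before chloro before fluoro.
The complex ion is anionic, so rhodium takes the -ate form rhodate(III).

potassium dibromotrichlorofluororhodate(III)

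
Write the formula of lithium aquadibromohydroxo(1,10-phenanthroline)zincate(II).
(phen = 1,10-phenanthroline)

Ligands: 1 hydroxo (OH, -1), 2 bromo (Br, -1), 1 aqua (H2O, neutral), 1 1,10-phenanthroline (phen, neutral). Ligand charge sum = -3.
With Zn in oxidation state +2, the complex ion is [Zn...]^1−.
Charge balance with lithium (+1) requires 1 complex ion per 1 lithium.

Li[ZnBr2(H2O)(OH)(phen)]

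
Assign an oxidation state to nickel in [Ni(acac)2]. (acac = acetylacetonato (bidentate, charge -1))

No counter-ion: the bracketed complex is neutral.
Ligand charges: 2×acac = -2; sum -2.
Ni + (-2) = 0 ⇒ Ni is +2.

+2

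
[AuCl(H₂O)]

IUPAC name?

There is no counter-ion, so the complex is neutral overall.
Ligand charges: 1×aqua (neutral), 1×chloro (-1 each); total -1. So Au + (-1) = 0, giving Au = +1.
Ligands are named alphabetically: aqua before chloro.

aquachlorogold(I)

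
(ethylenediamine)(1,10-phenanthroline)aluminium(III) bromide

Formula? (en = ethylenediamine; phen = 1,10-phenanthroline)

Ligands: 1 ethylenediamine (en, neutral), 1 1,10-phenanthroline (phen, neutral). Ligand charge sum = 0.
Charge balance with bromide (-1) requires 1 complex ion per 3 bromide.

[Al(en)(phen)]Br3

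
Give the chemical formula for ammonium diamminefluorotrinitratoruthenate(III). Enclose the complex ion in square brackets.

NH4[RuF(NH3)2(NO3)3]

Ligands: 3 nitrato (NO3, -1), 1 fluoro (F, -1), 2 ammine (NH3, neutral). Ligand charge sum = -4.
Charge balance with ammonium (+1) requires 1 complex ion per 1 ammonium.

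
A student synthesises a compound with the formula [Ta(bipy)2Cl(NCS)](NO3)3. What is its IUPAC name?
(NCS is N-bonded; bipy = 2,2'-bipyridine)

bis(2,2'-bipyridine)chloroisothiocyanatotantalum(V) nitrate

The 3 nitrate counter-ions carry a total charge of -3, so each complex ion is 3+.
Ligand charges: 1×isothiocyanato (-1 each), 2×2,2'-bipyridine (neutral), 1×chloro (-1 each); total -2. So Ta + (-2) = 3+, giving Ta = +5.
Ligands are named alphabetically: bipyridine before chloro before isothiocyanato.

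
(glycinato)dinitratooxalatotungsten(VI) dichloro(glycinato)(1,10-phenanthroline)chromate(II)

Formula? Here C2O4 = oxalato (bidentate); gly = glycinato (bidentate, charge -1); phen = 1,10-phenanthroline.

Cation [W…]: ligand charges -5, W(VI) ⇒ ion charge 1+.
Anion [Cr…]: ligand charges -3, Cr(II) ⇒ ion charge 1−.
One 1+ cation balances one 1− anion.

[W(C2O4)(gly)(NO3)2][CrCl2(gly)(phen)]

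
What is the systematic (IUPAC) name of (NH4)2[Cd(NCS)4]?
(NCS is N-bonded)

ammonium tetraisothiocyanatocadmate(II)

The 2 ammonium counter-ions carry a total charge of +2, so each complex ion is 2−.
Ligand charges: 4×isothiocyanato (-1 each); total -4. So Cd + (-4) = 2−, giving Cd = +2.
The complex ion is anionic, so cadmium takes the -ate form cadmate(II).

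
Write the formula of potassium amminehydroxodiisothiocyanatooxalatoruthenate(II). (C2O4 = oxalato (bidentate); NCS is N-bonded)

Ligands: 1 oxalato (C2O4, -2), 2 isothiocyanato (NCS, -1), 1 ammine (NH3, neutral), 1 hydroxo (OH, -1). Ligand charge sum = -5.
Charge balance with potassium (+1) requires 1 complex ion per 3 potassium.

K3[Ru(C2O4)(NCS)2(NH3)(OH)]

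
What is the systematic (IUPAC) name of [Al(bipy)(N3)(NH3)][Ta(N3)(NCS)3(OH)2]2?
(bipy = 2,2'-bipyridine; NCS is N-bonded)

ammineazido(2,2'-bipyridine)aluminium(III) azidodihydroxotriisothiocyanatotantalate(V)

Aluminium is always +3 in its complexes; the cation's ligand charges sum to -1, so the complex cation is 2+.
With 2 anions per cation, each anion must be 2/2 = 1−.
Anion: ligand charges sum to -6; for the ion to be 1−, Ta = +5.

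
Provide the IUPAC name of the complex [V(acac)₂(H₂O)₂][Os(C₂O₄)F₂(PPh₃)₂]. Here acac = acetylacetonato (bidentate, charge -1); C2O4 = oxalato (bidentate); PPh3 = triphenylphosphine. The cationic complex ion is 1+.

The complex cation is given as 1+; its ligand charges sum to -2, so V = +3.
A 1:1 salt means the anion carries the equal and opposite charge, 1−.
Anion: ligand charges sum to -4; for the ion to be 1−, Os = +3.

bis(acetylacetonato)diaquavanadium(III) difluorooxalatobis(triphenylphosphine)osmate(III)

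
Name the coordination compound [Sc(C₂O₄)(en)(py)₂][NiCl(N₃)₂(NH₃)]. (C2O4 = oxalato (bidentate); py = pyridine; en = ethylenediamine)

Both ions are complex: the cation is named first with the plain metal name, the anion second with the -ate form; each ion's ligands are alphabetised independently.
Scandium is always +3 in its complexes; the cation's ligand charges sum to -2, so the complex cation is 1+.
A 1:1 salt means the anion carries the equal and opposite charge, 1−.
Anion: ligand charges sum to -3; for the ion to be 1−, Ni = +2.

(ethylenediamine)oxalatobis(pyridine)scandium(III) amminediazidochloronickelate(II)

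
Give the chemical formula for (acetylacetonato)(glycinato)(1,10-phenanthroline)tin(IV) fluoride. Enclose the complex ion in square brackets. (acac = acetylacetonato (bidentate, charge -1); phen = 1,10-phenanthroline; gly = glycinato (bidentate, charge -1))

Ligands: 1 acetylacetonato (acac, -1), 1 1,10-phenanthroline (phen, neutral), 1 glycinato (gly, -1). Ligand charge sum = -2.
With Sn in oxidation state +4, the complex ion is [Sn...]^2+.
Charge balance with fluoride (-1) requires 1 complex ion per 2 fluoride.

[Sn(acac)(gly)(phen)]F2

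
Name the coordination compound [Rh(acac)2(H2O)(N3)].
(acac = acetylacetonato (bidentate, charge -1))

There is no counter-ion, so the complex is neutral overall.
Ligand charges: 2×acetylacetonato (-1 each), 1×azido (-1 each), 1×aqua (neutral); total -3. So Rh + (-3) = 0, giving Rh = +3.
Ligands are named alphabetically: acetylacetonato before aqua before azido.

bis(acetylacetonato)aquaazidorhodium(III)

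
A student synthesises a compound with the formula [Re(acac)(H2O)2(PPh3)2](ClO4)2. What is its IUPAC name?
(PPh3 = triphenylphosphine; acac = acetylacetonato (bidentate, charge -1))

(acetylacetonato)diaquabis(triphenylphosphine)rhenium(III) perchlorate

The 2 perchlorate counter-ions carry a total charge of -2, so each complex ion is 2+.
Ligand charges: 2×aqua (neutral), 2×triphenylphosphine (neutral), 1×acetylacetonato (-1 each); total -1. So Re + (-1) = 2+, giving Re = +3.
Ligands are named alphabetically: acetylacetonato before aqua before triphenylphosphine.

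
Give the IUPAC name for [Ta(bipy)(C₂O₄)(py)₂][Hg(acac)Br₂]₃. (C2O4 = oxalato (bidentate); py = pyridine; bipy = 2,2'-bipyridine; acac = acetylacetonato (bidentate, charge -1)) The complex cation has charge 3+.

Both ions are complex: the cation is named first with the plain metal name, the anion second with the -ate form; each ion's ligands are alphabetised independently.
The complex cation is given as 3+; its ligand charges sum to -2, so Ta = +5.
With 3 anions per cation, each anion must be 3/3 = 1−.
Anion: ligand charges sum to -3; for the ion to be 1−, Hg = +2.

(2,2'-bipyridine)oxalatobis(pyridine)tantalum(V) (acetylacetonato)dibromomercurate(II)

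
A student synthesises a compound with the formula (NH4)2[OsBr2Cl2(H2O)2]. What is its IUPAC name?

ammonium diaquadibromodichloroosmate(II)

The 2 ammonium counter-ions carry a total charge of +2, so each complex ion is 2−.
Ligand charges: 2×chloro (-1 each), 2×bromo (-1 each), 2×aqua (neutral); total -4. So Os + (-4) = 2−, giving Os = +2.
Ligands are named alphabetically: aqua before bromo before chloro.
The complex ion is anionic, so osmium takes the -ate form osmate(II).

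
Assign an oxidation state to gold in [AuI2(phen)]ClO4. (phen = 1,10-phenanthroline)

+3

1 perchlorate outside the brackets (-1 each) → the complex ion is 1+.
Ligand charges: 1×phen neutral; 2×I = -2; sum -2.
Au + (-2) = 1+ ⇒ Au is +3.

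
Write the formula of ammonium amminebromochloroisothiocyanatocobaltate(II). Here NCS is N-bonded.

NH4[CoBrCl(NCS)(NH3)]

Ligands: 1 isothiocyanato (NCS, -1), 1 bromo (Br, -1), 1 ammine (NH3, neutral), 1 chloro (Cl, -1). Ligand charge sum = -3.
With Co in oxidation state +2, the complex ion is [Co...]^1−.
Charge balance with ammonium (+1) requires 1 complex ion per 1 ammonium.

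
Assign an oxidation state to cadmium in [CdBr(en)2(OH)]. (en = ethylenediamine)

No counter-ion: the bracketed complex is neutral.
Ligand charges: 1×OH = -1; 1×Br = -1; 2×en neutral; sum -2.
Cd + (-2) = 0 ⇒ Cd is +2.

+2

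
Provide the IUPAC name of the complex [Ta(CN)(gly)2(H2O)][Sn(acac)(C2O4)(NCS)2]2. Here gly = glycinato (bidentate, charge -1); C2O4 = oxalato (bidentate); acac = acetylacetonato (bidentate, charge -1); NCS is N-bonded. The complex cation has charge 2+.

aquacyanobis(glycinato)tantalum(V) (acetylacetonato)diisothiocyanatooxalatostannate(IV)

Both ions are complex: the cation is named first with the plain metal name, the anion second with the -ate form; each ion's ligands are alphabetised independently.
The complex cation is given as 2+; its ligand charges sum to -3, so Ta = +5.
With 2 anions per cation, each anion must be 2/2 = 1−.
Anion: ligand charges sum to -5; for the ion to be 1−, Sn = +4.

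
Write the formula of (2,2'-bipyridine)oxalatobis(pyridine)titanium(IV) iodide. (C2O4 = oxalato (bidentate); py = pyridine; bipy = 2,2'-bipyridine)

Ligands: 1 oxalato (C2O4, -2), 2 pyridine (py, neutral), 1 2,2'-bipyridine (bipy, neutral). Ligand charge sum = -2.
Charge balance with iodide (-1) requires 1 complex ion per 2 iodide.

[Ti(bipy)(C2O4)(py)2]I2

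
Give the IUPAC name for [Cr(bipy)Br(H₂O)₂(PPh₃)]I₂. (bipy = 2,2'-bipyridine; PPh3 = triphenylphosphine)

The 2 iodide counter-ions carry a total charge of -2, so each complex ion is 2+.
Ligand charges: 1×bromo (-1 each), 1×2,2'-bipyridine (neutral), 2×aqua (neutral), 1×triphenylphosphine (neutral); total -1. So Cr + (-1) = 2+, giving Cr = +3.
Ligands are named alphabetically: aqua before bipyridine before bromo before triphenylphosphine.

diaqua(2,2'-bipyridine)bromo(triphenylphosphine)chromium(III) iodide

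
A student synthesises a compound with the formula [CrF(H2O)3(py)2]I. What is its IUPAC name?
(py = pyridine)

The 1 iodide counter-ion carries a total charge of -1, so each complex ion is 1+.
Ligand charges: 3×aqua (neutral), 2×pyridine (neutral), 1×fluoro (-1 each); total -1. So Cr + (-1) = 1+, giving Cr = +2.
Ligands are named alphabetically: aqua before fluoro before pyridine.

triaquafluorobis(pyridine)chromium(II) iodide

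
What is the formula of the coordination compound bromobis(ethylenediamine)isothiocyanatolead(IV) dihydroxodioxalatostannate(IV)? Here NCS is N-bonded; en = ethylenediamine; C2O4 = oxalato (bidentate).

[PbBr(en)2(NCS)][Sn(C2O4)2(OH)2]

Cation [Pb…]: ligand charges -2, Pb(IV) ⇒ ion charge 2+.
Anion [Sn…]: ligand charges -6, Sn(IV) ⇒ ion charge 2−.
One 2+ cation balances one 2− anion.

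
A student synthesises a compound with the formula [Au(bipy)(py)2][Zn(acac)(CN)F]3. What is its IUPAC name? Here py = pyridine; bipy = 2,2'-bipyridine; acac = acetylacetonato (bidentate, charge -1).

(2,2'-bipyridine)bis(pyridine)gold(III) (acetylacetonato)cyanofluorozincate(II)

Both ions are complex: the cation is named first with the plain metal name, the anion second with the -ate form; each ion's ligands are alphabetised independently.
Zinc is always +2 in its complexes; the anion's ligand charges sum to -3, so the complex anion is 1−.
With 3 anions per cation, the cation must be 3×1 = 3+.
Cation: ligand charges sum to 0; for the ion to be 3+, Au = +3.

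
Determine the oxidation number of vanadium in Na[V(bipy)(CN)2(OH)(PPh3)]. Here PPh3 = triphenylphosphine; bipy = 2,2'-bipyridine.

1 sodium outside the brackets (+1 each) → the complex ion is 1−.
Ligand charges: 1×OH = -1; 2×CN = -2; 1×PPh3 neutral; 1×bipy neutral; sum -3.
V + (-3) = 1− ⇒ V is +2.

+2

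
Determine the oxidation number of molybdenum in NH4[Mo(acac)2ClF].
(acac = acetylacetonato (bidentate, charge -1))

+3

1 ammonium outside the brackets (+1 each) → the complex ion is 1−.
Ligand charges: 1×Cl = -1; 2×acac = -2; 1×F = -1; sum -4.
Mo + (-4) = 1− ⇒ Mo is +3.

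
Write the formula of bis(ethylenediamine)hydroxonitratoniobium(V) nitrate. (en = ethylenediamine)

[Nb(en)2(NO3)(OH)](NO3)3

Ligands: 1 nitrato (NO3, -1), 2 ethylenediamine (en, neutral), 1 hydroxo (OH, -1). Ligand charge sum = -2.
Charge balance with nitrate (-1) requires 1 complex ion per 3 nitrate.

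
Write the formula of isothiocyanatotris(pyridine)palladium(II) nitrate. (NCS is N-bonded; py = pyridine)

[Pd(NCS)(py)3]NO3

Ligands: 1 isothiocyanato (NCS, -1), 3 pyridine (py, neutral). Ligand charge sum = -1.
With Pd in oxidation state +2, the complex ion is [Pd...]^1+.
Charge balance with nitrate (-1) requires 1 complex ion per 1 nitrate.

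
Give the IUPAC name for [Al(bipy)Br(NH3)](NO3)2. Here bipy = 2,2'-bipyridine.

The 2 nitrate counter-ions carry a total charge of -2, so each complex ion is 2+.
Ligand charges: 1×bromo (-1 each), 1×ammine (neutral), 1×2,2'-bipyridine (neutral); total -1. So Al + (-1) = 2+, giving Al = +3.
Ligands are named alphabetically: ammine before bipyridine before bromo.

ammine(2,2'-bipyridine)bromoaluminium(III) nitrate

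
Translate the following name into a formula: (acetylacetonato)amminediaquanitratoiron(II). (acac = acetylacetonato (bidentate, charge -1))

[Fe(acac)(H2O)2(NH3)(NO3)]

Ligands: 2 aqua (H2O, neutral), 1 ammine (NH3, neutral), 1 acetylacetonato (acac, -1), 1 nitrato (NO3, -1). Ligand charge sum = -2.
With Fe in oxidation state +2, the complex ion is [Fe...].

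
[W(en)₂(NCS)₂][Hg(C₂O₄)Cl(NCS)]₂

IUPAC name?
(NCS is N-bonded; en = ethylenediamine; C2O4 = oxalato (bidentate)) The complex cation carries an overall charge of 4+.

bis(ethylenediamine)diisothiocyanatotungsten(VI) chloroisothiocyanatooxalatomercurate(II)

The complex cation is given as 4+; its ligand charges sum to -2, so W = +6.
With 2 anions per cation, each anion must be 4/2 = 2−.
Anion: ligand charges sum to -4; for the ion to be 2−, Hg = +2.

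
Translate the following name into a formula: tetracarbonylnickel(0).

Ligands: 4 carbonyl (CO, neutral). Ligand charge sum = 0.
With Ni in oxidation state 0, the complex ion is [Ni...].

[Ni(CO)4]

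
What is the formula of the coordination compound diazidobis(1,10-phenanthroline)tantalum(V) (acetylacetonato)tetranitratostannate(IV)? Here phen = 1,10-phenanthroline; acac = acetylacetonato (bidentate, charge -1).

[Ta(N3)2(phen)2][Sn(acac)(NO3)4]3

Cation [Ta…]: ligand charges -2, Ta(V) ⇒ ion charge 3+.
Anion [Sn…]: ligand charges -5, Sn(IV) ⇒ ion charge 1−.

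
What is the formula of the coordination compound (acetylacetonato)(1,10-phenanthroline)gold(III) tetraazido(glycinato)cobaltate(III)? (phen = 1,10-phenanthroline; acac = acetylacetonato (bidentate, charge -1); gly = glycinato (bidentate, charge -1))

Cation [Au…]: ligand charges -1, Au(III) ⇒ ion charge 2+.
Anion [Co…]: ligand charges -5, Co(III) ⇒ ion charge 2−.

[Au(acac)(phen)][Co(gly)(N3)4]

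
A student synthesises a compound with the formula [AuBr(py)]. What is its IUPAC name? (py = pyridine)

There is no counter-ion, so the complex is neutral overall.
Ligand charges: 1×bromo (-1 each), 1×pyridine (neutral); total -1. So Au + (-1) = 0, giving Au = +1.
Ligands are named alphabetically: bromo before pyridine.

bromo(pyridine)gold(I)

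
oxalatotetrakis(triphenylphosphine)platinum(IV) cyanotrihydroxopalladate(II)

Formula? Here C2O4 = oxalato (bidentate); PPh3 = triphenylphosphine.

Cation [Pt…]: ligand charges -2, Pt(IV) ⇒ ion charge 2+.
Anion [Pd…]: ligand charges -4, Pd(II) ⇒ ion charge 2−.
One 2+ cation balances one 2− anion.

[Pt(C2O4)(PPh3)4][Pd(CN)(OH)3]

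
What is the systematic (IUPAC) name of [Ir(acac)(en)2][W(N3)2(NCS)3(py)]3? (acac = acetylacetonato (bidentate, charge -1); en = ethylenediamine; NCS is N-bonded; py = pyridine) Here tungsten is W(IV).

Both ions are complex: the cation is named first with the plain metal name, the anion second with the -ate form; each ion's ligands are alphabetised independently.
W is given as +4; the anion's ligand charges sum to -5, so the complex anion is 1−.
With 3 anions per cation, the cation must be 3×1 = 3+.
Cation: ligand charges sum to -1; for the ion to be 3+, Ir = +4.

(acetylacetonato)bis(ethylenediamine)iridium(IV) diazidotriisothiocyanato(pyridine)tungstate(IV)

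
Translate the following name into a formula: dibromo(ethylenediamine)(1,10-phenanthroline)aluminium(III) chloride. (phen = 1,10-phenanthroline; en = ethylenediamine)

Ligands: 1 1,10-phenanthroline (phen, neutral), 1 ethylenediamine (en, neutral), 2 bromo (Br, -1). Ligand charge sum = -2.
Charge balance with chloride (-1) requires 1 complex ion per 1 chloride.

[AlBr2(en)(phen)]Cl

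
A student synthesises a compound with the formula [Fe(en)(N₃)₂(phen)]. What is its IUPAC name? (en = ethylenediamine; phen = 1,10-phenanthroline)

diazido(ethylenediamine)(1,10-phenanthroline)iron(II)

There is no counter-ion, so the complex is neutral overall.
Ligand charges: 2×azido (-1 each), 1×ethylenediamine (neutral), 1×1,10-phenanthroline (neutral); total -2. So Fe + (-2) = 0, giving Fe = +2.
Ligands are named alphabetically: azido before ethylenediamine before phenanthroline.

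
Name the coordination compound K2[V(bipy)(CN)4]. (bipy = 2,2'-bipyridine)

potassium (2,2'-bipyridine)tetracyanovanadate(II)

The 2 potassium counter-ions carry a total charge of +2, so each complex ion is 2−.
Ligand charges: 1×2,2'-bipyridine (neutral), 4×cyano (-1 each); total -4. So V + (-4) = 2−, giving V = +2.
Ligands are named alphabetically: bipyridine before cyano.
The complex ion is anionic, so vanadium takes the -ate form vanadate(II).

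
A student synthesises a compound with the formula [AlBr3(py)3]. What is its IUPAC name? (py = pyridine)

There is no counter-ion, so the complex is neutral overall.
Ligand charges: 3×pyridine (neutral), 3×bromo (-1 each); total -3. So Al + (-3) = 0, giving Al = +3.
Ligands are named alphabetically: bromo before pyridine.

tribromotris(pyridine)aluminium(III)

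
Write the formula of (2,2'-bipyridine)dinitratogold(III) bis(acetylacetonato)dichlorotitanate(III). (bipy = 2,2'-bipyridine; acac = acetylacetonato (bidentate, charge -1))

Cation [Au…]: ligand charges -2, Au(III) ⇒ ion charge 1+.
Anion [Ti…]: ligand charges -4, Ti(III) ⇒ ion charge 1−.
One 1+ cation balances one 1− anion.

[Au(bipy)(NO3)2][Ti(acac)2Cl2]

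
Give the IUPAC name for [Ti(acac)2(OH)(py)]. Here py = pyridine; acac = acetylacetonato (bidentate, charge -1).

There is no counter-ion, so the complex is neutral overall.
Ligand charges: 1×hydroxo (-1 each), 1×pyridine (neutral), 2×acetylacetonato (-1 each); total -3. So Ti + (-3) = 0, giving Ti = +3.
Ligands are named alphabetically: acetylacetonato before hydroxo before pyridine.

bis(acetylacetonato)hydroxo(pyridine)titanium(III)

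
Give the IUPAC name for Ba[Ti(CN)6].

barium hexacyanotitanate(IV)

The 1 barium counter-ion carries a total charge of +2, so each complex ion is 2−.
Ligand charges: 6×cyano (-1 each); total -6. So Ti + (-6) = 2−, giving Ti = +4.
The complex ion is anionic, so titanium takes the -ate form titanate(IV).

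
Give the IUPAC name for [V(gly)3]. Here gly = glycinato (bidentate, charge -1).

tris(glycinato)vanadium(III)

There is no counter-ion, so the complex is neutral overall.
Ligand charges: 3×glycinato (-1 each); total -3. So V + (-3) = 0, giving V = +3.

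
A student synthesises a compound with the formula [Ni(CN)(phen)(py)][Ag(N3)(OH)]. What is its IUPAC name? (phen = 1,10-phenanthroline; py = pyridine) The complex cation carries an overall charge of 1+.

cyano(1,10-phenanthroline)(pyridine)nickel(II) azidohydroxoargentate(I)

The complex cation is given as 1+; its ligand charges sum to -1, so Ni = +2.
A 1:1 salt means the anion carries the equal and opposite charge, 1−.
Anion: ligand charges sum to -2; for the ion to be 1−, Ag = +1.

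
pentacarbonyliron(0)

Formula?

[Fe(CO)5]

Ligands: 5 carbonyl (CO, neutral). Ligand charge sum = 0.
With Fe in oxidation state 0, the complex ion is [Fe...].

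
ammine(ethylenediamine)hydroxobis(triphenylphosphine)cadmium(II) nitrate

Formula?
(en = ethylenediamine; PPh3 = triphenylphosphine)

[Cd(en)(NH3)(OH)(PPh3)2]NO3

Ligands: 1 ethylenediamine (en, neutral), 2 triphenylphosphine (PPh3, neutral), 1 hydroxo (OH, -1), 1 ammine (NH3, neutral). Ligand charge sum = -1.
With Cd in oxidation state +2, the complex ion is [Cd...]^1+.
Charge balance with nitrate (-1) requires 1 complex ion per 1 nitrate.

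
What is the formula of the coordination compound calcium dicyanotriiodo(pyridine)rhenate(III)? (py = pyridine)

Ca[Re(CN)2I3(py)]

Ligands: 2 cyano (CN, -1), 1 pyridine (py, neutral), 3 iodo (I, -1). Ligand charge sum = -5.
Charge balance with calcium (+2) requires 1 complex ion per 1 calcium.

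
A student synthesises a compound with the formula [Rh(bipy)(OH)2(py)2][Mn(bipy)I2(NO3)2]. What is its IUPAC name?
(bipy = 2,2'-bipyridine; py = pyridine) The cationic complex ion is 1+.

(2,2'-bipyridine)dihydroxobis(pyridine)rhodium(III) (2,2'-bipyridine)diiododinitratomanganate(III)

The complex cation is given as 1+; its ligand charges sum to -2, so Rh = +3.
A 1:1 salt means the anion carries the equal and opposite charge, 1−.
Anion: ligand charges sum to -4; for the ion to be 1−, Mn = +3.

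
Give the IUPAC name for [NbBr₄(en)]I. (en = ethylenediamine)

The 1 iodide counter-ion carries a total charge of -1, so each complex ion is 1+.
Ligand charges: 4×bromo (-1 each), 1×ethylenediamine (neutral); total -4. So Nb + (-4) = 1+, giving Nb = +5.
Ligands are named alphabetically: bromo before ethylenediamine.

tetrabromo(ethylenediamine)niobium(V) iodide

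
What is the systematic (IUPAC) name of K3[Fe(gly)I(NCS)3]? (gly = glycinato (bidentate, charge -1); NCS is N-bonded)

potassium (glycinato)iodotriisothiocyanatoferrate(II)

The 3 potassium counter-ions carry a total charge of +3, so each complex ion is 3−.
Ligand charges: 1×glycinato (-1 each), 3×isothiocyanato (-1 each), 1×iodo (-1 each); total -5. So Fe + (-5) = 3−, giving Fe = +2.
Ligands are named alphabetically: glycinato before iodo before isothiocyanato.
The complex ion is anionic, so iron takes the -ate form ferrate(II).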